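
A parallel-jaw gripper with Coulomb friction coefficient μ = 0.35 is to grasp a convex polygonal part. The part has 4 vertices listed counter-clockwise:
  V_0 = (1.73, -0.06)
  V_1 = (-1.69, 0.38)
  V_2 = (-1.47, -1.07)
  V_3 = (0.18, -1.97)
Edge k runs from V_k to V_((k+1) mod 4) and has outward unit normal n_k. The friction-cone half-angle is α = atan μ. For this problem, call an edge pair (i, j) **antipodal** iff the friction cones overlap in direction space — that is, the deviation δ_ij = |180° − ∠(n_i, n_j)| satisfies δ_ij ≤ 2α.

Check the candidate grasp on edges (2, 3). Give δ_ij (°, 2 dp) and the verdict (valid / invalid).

δ = 100.45°, invalid

α = atan 0.35 = 19.29°;  2α = 38.58°
edge 2: e_2 = (+1.65, -0.90);  n_2 = (-0.4789, -0.8779)
edge 3: e_3 = (+1.55, +1.91);  n_3 = (+0.7765, -0.6301)
∠(n_2, n_3) = 79.55°
δ = |180° − 79.55°| = 100.45°
100.45° > 2α = 38.58°  →  invalid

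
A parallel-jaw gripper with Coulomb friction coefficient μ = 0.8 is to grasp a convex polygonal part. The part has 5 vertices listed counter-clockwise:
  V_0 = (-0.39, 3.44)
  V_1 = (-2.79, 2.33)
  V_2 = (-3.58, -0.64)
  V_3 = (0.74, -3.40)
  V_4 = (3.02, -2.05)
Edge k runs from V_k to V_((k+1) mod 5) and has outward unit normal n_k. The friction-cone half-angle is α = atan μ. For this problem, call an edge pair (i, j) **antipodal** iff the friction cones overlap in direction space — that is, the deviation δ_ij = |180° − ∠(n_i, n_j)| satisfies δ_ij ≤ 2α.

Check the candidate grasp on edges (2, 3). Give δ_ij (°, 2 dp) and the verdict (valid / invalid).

δ = 116.80°, invalid

α = atan 0.8 = 38.66°;  2α = 77.32°
edge 2: e_2 = (+4.32, -2.76);  n_2 = (-0.5384, -0.8427)
edge 3: e_3 = (+2.28, +1.35);  n_3 = (+0.5095, -0.8605)
∠(n_2, n_3) = 63.20°
δ = |180° − 63.20°| = 116.80°
116.80° > 2α = 77.32°  →  invalid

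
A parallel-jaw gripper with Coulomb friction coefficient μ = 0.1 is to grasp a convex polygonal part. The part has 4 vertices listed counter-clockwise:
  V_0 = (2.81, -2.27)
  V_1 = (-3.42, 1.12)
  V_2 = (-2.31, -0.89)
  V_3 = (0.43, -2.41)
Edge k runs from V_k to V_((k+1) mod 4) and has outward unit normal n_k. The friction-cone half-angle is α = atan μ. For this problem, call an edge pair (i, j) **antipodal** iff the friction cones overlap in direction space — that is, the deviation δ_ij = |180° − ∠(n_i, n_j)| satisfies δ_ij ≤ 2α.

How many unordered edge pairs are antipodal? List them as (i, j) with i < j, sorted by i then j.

count = 1; pairs: (0,2)

α = atan 0.1 = 5.71°;  2α = 11.42°
n_0 = (+0.4780, +0.8784)
n_1 = (-0.8754, -0.4834)
n_2 = (-0.4851, -0.8745)
n_3 = (+0.0587, -0.9983)
  (0,1): δ = 32.54°  ·
  (0,2): δ = 0.47°  ✓
  (0,3): δ = 31.92°  ·
  (1,2): δ = 147.93°  ·
  (1,3): δ = 115.54°  ·
  (2,3): δ = 147.61°  ·
antipodal pairs: 1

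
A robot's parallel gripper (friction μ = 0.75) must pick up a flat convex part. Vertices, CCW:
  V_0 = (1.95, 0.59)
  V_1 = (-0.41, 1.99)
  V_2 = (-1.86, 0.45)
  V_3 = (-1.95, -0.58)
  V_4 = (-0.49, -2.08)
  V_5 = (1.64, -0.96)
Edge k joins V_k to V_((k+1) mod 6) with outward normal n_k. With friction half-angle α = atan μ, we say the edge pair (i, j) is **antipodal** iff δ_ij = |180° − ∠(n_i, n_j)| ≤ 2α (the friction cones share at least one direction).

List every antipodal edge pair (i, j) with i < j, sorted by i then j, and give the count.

count = 8; pairs: (0,2), (0,3), (0,4), (1,4), (1,5), (2,4), (2,5), (3,5)

α = atan 0.75 = 36.87°;  2α = 73.74°
n_0 = (+0.5102, +0.8601)
n_1 = (-0.7281, +0.6855)
n_2 = (-0.9962, +0.0870)
n_3 = (-0.7166, -0.6975)
n_4 = (+0.4654, -0.8851)
n_5 = (+0.9806, -0.1961)
  (0,1): δ = 102.60°  ·
  (0,2): δ = 64.32°  ✓
  (0,3): δ = 15.10°  ✓
  (0,4): δ = 58.41°  ✓
  (0,5): δ = 109.37°  ·
  (1,2): δ = 141.72°  ·
  (1,3): δ = 92.50°  ·
  (1,4): δ = 18.99°  ✓
  (1,5): δ = 31.97°  ✓
  (2,3): δ = 130.78°  ·
  (2,4): δ = 57.27°  ✓
  (2,5): δ = 6.32°  ✓
  (3,4): δ = 106.49°  ·
  (3,5): δ = 55.54°  ✓
  (4,5): δ = 129.05°  ·
antipodal pairs: 8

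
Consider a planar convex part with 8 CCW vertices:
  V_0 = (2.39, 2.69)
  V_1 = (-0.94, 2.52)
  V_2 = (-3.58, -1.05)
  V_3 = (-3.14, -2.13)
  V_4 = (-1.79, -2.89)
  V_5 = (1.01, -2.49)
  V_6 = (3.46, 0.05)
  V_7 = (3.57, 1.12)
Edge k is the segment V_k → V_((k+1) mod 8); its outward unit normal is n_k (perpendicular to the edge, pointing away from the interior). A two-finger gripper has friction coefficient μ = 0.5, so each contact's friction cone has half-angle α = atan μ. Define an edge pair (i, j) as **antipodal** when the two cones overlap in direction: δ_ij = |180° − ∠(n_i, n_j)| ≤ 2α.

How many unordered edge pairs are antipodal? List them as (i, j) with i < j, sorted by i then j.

count = 9; pairs: (0,3), (0,4), (0,5), (1,4), (1,5), (1,6), (2,6), (2,7), (3,7)

α = atan 0.5 = 26.57°;  2α = 53.13°
n_0 = (-0.0510, +0.9987)
n_1 = (-0.8040, +0.5946)
n_2 = (-0.9261, -0.3773)
n_3 = (-0.4906, -0.8714)
n_4 = (+0.1414, -0.9899)
n_5 = (+0.7197, -0.6942)
n_6 = (+0.9948, -0.1023)
n_7 = (+0.7994, +0.6008)
  (0,1): δ = 129.41°  ·
  (0,2): δ = 70.76°  ·
  (0,3): δ = 32.30°  ✓
  (0,4): δ = 5.21°  ✓
  (0,5): δ = 43.11°  ✓
  (0,6): δ = 81.21°  ·
  (0,7): δ = 124.01°  ·
  (1,2): δ = 121.35°  ·
  (1,3): δ = 82.90°  ·
  (1,4): δ = 45.39°  ✓
  (1,5): δ = 7.48°  ✓
  (1,6): δ = 30.61°  ✓
  (1,7): δ = 73.41°  ·
  (2,3): δ = 141.54°  ·
  (2,4): δ = 104.04°  ·
  (2,5): δ = 66.13°  ·
  (2,6): δ = 28.04°  ✓
  (2,7): δ = 14.76°  ✓
  (3,4): δ = 142.49°  ·
  (3,5): δ = 104.59°  ·
  (3,6): δ = 66.49°  ·
  (3,7): δ = 23.69°  ✓
  (4,5): δ = 142.10°  ·
  (4,6): δ = 104.00°  ·
  (4,7): δ = 61.20°  ·
  (5,6): δ = 141.90°  ·
  (5,7): δ = 99.11°  ·
  (6,7): δ = 137.20°  ·
antipodal pairs: 9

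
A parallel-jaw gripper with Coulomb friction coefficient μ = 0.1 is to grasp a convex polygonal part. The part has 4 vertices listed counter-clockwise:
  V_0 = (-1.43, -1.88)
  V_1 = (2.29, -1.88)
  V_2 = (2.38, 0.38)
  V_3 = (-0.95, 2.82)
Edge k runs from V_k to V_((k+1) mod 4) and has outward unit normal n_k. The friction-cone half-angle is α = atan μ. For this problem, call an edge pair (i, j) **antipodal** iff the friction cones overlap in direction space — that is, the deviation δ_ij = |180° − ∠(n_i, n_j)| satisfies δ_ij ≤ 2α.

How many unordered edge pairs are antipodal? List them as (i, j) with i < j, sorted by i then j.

α = atan 0.1 = 5.71°;  2α = 11.42°
n_0 = (+0.0000, -1.0000)
n_1 = (+0.9992, -0.0398)
n_2 = (+0.5910, +0.8066)
n_3 = (-0.9948, +0.1016)
  (0,1): δ = 92.28°  ·
  (0,2): δ = 36.23°  ·
  (0,3): δ = 84.17°  ·
  (1,2): δ = 123.95°  ·
  (1,3): δ = 3.55°  ✓
  (2,3): δ = 59.60°  ·
antipodal pairs: 1

count = 1; pairs: (1,3)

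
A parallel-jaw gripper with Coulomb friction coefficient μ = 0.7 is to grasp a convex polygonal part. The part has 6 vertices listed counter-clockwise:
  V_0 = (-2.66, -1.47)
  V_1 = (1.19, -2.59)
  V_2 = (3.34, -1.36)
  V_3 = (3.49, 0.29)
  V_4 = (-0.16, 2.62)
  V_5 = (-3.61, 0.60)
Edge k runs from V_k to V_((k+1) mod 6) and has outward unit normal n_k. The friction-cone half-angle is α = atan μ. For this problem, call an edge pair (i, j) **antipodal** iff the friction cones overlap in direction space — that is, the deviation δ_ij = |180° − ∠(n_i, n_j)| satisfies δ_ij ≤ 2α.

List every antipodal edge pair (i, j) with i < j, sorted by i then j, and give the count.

α = atan 0.7 = 34.99°;  2α = 69.98°
n_0 = (-0.2793, -0.9602)
n_1 = (+0.4966, -0.8680)
n_2 = (+0.9959, -0.0905)
n_3 = (+0.5381, +0.8429)
n_4 = (-0.5053, +0.8630)
n_5 = (-0.9089, -0.4171)
  (0,1): δ = 134.01°  ·
  (0,2): δ = 78.97°  ·
  (0,3): δ = 16.33°  ✓
  (0,4): δ = 46.57°  ✓
  (0,5): δ = 130.87°  ·
  (1,2): δ = 124.97°  ·
  (1,3): δ = 62.33°  ✓
  (1,4): δ = 0.58°  ✓
  (1,5): δ = 84.88°  ·
  (2,3): δ = 117.36°  ·
  (2,4): δ = 54.46°  ✓
  (2,5): δ = 29.85°  ✓
  (3,4): δ = 117.10°  ·
  (3,5): δ = 32.80°  ✓
  (4,5): δ = 95.70°  ·
antipodal pairs: 7

count = 7; pairs: (0,3), (0,4), (1,3), (1,4), (2,4), (2,5), (3,5)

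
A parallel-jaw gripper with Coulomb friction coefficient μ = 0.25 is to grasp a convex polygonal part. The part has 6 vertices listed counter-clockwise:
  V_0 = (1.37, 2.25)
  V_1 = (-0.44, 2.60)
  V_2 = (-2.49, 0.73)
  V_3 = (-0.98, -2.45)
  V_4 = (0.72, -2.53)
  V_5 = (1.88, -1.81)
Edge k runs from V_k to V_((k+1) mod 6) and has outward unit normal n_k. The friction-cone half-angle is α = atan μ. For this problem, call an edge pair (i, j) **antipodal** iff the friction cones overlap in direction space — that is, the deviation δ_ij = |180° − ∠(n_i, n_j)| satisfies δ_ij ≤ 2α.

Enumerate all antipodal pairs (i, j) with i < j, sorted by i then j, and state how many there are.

α = atan 0.25 = 14.04°;  2α = 28.07°
n_0 = (+0.1899, +0.9818)
n_1 = (-0.6739, +0.7388)
n_2 = (-0.9033, -0.4289)
n_3 = (-0.0470, -0.9989)
n_4 = (+0.5274, -0.8496)
n_5 = (+0.9922, +0.1246)
  (0,1): δ = 126.68°  ·
  (0,2): δ = 53.66°  ·
  (0,3): δ = 8.25°  ✓
  (0,4): δ = 42.77°  ·
  (0,5): δ = 108.10°  ·
  (1,2): δ = 106.97°  ·
  (1,3): δ = 45.07°  ·
  (1,4): δ = 10.54°  ✓
  (1,5): δ = 54.79°  ·
  (2,3): δ = 118.09°  ·
  (2,4): δ = 83.57°  ·
  (2,5): δ = 18.24°  ✓
  (3,4): δ = 145.48°  ·
  (3,5): δ = 80.15°  ·
  (4,5): δ = 114.67°  ·
antipodal pairs: 3

count = 3; pairs: (0,3), (1,4), (2,5)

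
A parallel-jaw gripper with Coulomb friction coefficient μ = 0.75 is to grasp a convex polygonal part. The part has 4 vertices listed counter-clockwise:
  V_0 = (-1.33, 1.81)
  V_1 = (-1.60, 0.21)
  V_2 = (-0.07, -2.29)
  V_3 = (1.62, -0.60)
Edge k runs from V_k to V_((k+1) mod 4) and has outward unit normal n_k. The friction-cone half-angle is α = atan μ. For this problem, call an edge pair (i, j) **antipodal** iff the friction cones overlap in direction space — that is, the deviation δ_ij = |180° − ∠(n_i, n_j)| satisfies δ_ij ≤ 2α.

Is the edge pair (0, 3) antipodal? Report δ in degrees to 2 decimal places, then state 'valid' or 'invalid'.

δ = 60.33°, valid

α = atan 0.75 = 36.87°;  2α = 73.74°
edge 0: e_0 = (-0.27, -1.60);  n_0 = (-0.9861, +0.1664)
edge 3: e_3 = (-2.95, +2.41);  n_3 = (+0.6327, +0.7744)
∠(n_0, n_3) = 119.67°
δ = |180° − 119.67°| = 60.33°
60.33° ≤ 2α = 73.74°  →  valid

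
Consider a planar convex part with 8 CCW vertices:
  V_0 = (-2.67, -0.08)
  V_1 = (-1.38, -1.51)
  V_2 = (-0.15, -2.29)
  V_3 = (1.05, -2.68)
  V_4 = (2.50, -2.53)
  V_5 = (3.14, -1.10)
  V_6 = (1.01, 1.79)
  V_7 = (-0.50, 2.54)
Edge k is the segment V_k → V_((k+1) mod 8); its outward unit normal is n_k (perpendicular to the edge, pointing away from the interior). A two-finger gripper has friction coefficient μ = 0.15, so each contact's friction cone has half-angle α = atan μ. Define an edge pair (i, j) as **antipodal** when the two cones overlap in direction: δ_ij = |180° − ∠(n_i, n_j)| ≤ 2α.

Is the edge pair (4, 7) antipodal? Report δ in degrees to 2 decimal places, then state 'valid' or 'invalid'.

δ = 15.52°, valid

α = atan 0.15 = 8.53°;  2α = 17.06°
edge 4: e_4 = (+0.64, +1.43);  n_4 = (+0.9128, -0.4085)
edge 7: e_7 = (-2.17, -2.62);  n_7 = (-0.7701, +0.6379)
∠(n_4, n_7) = 164.48°
δ = |180° − 164.48°| = 15.52°
15.52° ≤ 2α = 17.06°  →  valid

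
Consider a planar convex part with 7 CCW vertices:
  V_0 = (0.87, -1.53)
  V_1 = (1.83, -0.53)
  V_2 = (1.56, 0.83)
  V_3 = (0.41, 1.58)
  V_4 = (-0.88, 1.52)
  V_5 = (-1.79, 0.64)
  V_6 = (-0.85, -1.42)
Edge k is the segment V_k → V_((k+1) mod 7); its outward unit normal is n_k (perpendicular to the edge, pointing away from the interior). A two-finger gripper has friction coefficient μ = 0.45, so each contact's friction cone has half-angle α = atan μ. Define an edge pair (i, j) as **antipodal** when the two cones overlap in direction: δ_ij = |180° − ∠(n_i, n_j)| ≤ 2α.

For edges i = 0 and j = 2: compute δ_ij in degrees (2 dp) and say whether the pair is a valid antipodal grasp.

δ = 79.28°, invalid

α = atan 0.45 = 24.23°;  2α = 48.46°
edge 0: e_0 = (+0.96, +1.00);  n_0 = (+0.7214, -0.6925)
edge 2: e_2 = (-1.15, +0.75);  n_2 = (+0.5463, +0.8376)
∠(n_0, n_2) = 100.72°
δ = |180° − 100.72°| = 79.28°
79.28° > 2α = 48.46°  →  invalid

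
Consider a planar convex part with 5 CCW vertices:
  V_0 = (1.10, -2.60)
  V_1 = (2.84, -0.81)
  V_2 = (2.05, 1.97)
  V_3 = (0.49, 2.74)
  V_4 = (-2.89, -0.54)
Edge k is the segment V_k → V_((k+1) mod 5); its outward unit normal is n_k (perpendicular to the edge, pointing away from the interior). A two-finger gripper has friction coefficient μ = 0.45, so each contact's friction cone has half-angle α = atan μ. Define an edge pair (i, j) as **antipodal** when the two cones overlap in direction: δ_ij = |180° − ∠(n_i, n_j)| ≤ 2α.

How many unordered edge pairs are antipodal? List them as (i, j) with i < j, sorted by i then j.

count = 3; pairs: (0,3), (1,4), (2,4)

α = atan 0.45 = 24.23°;  2α = 48.46°
n_0 = (+0.7171, -0.6970)
n_1 = (+0.9619, +0.2733)
n_2 = (+0.4426, +0.8967)
n_3 = (-0.6964, +0.7176)
n_4 = (-0.4588, -0.8886)
  (0,1): δ = 119.95°  ·
  (0,2): δ = 72.08°  ·
  (0,3): δ = 1.67°  ✓
  (0,4): δ = 106.88°  ·
  (1,2): δ = 132.13°  ·
  (1,3): δ = 61.72°  ·
  (1,4): δ = 46.83°  ✓
  (2,3): δ = 109.59°  ·
  (2,4): δ = 1.04°  ✓
  (3,4): δ = 71.45°  ·
antipodal pairs: 3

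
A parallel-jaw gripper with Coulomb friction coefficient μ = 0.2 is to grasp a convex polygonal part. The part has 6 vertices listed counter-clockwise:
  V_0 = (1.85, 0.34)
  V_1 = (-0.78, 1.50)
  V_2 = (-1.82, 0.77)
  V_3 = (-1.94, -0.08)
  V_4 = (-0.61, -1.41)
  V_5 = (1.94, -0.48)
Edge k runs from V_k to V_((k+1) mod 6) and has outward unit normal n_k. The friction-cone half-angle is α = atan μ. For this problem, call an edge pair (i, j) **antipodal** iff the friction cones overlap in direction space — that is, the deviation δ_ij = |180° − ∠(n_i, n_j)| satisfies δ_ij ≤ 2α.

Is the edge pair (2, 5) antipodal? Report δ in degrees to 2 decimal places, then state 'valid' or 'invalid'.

α = atan 0.2 = 11.31°;  2α = 22.62°
edge 2: e_2 = (-0.12, -0.85);  n_2 = (-0.9902, +0.1398)
edge 5: e_5 = (-0.09, +0.82);  n_5 = (+0.9940, +0.1091)
∠(n_2, n_5) = 165.70°
δ = |180° − 165.70°| = 14.30°
14.30° ≤ 2α = 22.62°  →  valid

δ = 14.30°, valid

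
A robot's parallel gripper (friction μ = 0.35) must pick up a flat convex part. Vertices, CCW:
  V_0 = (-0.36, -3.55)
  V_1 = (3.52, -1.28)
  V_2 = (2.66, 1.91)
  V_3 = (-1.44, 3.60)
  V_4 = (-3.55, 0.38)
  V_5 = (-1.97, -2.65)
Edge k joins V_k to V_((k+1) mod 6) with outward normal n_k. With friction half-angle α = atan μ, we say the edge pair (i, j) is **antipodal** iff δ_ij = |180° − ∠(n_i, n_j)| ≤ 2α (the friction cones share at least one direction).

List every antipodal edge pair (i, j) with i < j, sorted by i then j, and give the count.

count = 3; pairs: (0,3), (1,4), (2,5)

α = atan 0.35 = 19.29°;  2α = 38.58°
n_0 = (+0.5050, -0.8631)
n_1 = (+0.9655, +0.2603)
n_2 = (+0.3811, +0.9245)
n_3 = (-0.8364, +0.5481)
n_4 = (-0.8867, -0.4624)
n_5 = (-0.4879, -0.8729)
  (0,1): δ = 105.24°  ·
  (0,2): δ = 52.73°  ·
  (0,3): δ = 26.43°  ✓
  (0,4): δ = 87.21°  ·
  (0,5): δ = 120.46°  ·
  (1,2): δ = 127.49°  ·
  (1,3): δ = 48.32°  ·
  (1,4): δ = 12.45°  ✓
  (1,5): δ = 45.71°  ·
  (2,3): δ = 100.83°  ·
  (2,4): δ = 40.06°  ·
  (2,5): δ = 6.80°  ✓
  (3,4): δ = 119.22°  ·
  (3,5): δ = 85.97°  ·
  (4,5): δ = 146.75°  ·
antipodal pairs: 3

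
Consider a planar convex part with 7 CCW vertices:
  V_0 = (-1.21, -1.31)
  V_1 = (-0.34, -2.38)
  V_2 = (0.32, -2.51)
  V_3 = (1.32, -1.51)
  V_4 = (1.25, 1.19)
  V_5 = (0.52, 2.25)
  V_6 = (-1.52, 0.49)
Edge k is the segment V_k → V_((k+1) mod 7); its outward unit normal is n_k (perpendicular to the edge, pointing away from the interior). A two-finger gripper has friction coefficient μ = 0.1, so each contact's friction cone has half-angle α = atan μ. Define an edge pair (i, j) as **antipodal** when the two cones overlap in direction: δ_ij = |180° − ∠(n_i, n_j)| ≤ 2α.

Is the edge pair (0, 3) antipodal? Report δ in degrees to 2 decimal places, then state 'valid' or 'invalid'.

α = atan 0.1 = 5.71°;  2α = 11.42°
edge 0: e_0 = (+0.87, -1.07);  n_0 = (-0.7759, -0.6309)
edge 3: e_3 = (-0.07, +2.70);  n_3 = (+0.9997, +0.0259)
∠(n_0, n_3) = 142.37°
δ = |180° − 142.37°| = 37.63°
37.63° > 2α = 11.42°  →  invalid

δ = 37.63°, invalid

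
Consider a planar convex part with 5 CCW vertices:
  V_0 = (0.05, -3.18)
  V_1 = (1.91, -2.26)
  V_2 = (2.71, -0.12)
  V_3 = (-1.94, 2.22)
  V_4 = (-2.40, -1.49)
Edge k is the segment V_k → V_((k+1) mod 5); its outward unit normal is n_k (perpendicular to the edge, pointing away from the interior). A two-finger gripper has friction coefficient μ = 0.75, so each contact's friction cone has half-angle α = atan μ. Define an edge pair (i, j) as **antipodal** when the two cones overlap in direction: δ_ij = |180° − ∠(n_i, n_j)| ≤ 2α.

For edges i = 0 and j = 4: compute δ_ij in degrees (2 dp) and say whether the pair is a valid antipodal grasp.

δ = 119.08°, invalid

α = atan 0.75 = 36.87°;  2α = 73.74°
edge 0: e_0 = (+1.86, +0.92);  n_0 = (+0.4434, -0.8963)
edge 4: e_4 = (+2.45, -1.69);  n_4 = (-0.5678, -0.8232)
∠(n_0, n_4) = 60.92°
δ = |180° − 60.92°| = 119.08°
119.08° > 2α = 73.74°  →  invalid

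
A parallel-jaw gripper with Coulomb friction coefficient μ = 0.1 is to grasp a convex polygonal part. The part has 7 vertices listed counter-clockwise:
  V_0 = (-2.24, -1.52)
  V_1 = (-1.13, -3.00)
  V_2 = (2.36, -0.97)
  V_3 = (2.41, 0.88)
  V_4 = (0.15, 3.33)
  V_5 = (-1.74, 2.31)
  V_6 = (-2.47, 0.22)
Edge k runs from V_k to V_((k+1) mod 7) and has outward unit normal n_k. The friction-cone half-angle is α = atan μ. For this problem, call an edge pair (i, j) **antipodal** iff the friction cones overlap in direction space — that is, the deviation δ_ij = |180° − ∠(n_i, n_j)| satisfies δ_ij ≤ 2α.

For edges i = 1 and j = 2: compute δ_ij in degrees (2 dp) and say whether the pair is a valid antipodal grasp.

δ = 121.73°, invalid

α = atan 0.1 = 5.71°;  2α = 11.42°
edge 1: e_1 = (+3.49, +2.03);  n_1 = (+0.5028, -0.8644)
edge 2: e_2 = (+0.05, +1.85);  n_2 = (+0.9996, -0.0270)
∠(n_1, n_2) = 58.27°
δ = |180° − 58.27°| = 121.73°
121.73° > 2α = 11.42°  →  invalid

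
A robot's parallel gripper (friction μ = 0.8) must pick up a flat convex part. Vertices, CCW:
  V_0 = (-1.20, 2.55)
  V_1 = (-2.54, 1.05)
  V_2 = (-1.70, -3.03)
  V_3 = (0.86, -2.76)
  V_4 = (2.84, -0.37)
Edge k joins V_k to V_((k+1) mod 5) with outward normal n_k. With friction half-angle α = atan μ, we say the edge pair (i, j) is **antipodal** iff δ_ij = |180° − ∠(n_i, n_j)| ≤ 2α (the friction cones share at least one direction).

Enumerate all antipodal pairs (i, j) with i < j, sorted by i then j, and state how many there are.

count = 5; pairs: (0,2), (0,3), (1,3), (1,4), (2,4)

α = atan 0.8 = 38.66°;  2α = 77.32°
n_0 = (-0.7458, +0.6662)
n_1 = (-0.9795, -0.2017)
n_2 = (+0.1049, -0.9945)
n_3 = (+0.7701, -0.6380)
n_4 = (+0.5858, +0.8105)
  (0,1): δ = 126.59°  ·
  (0,2): δ = 42.20°  ✓
  (0,3): δ = 2.14°  ✓
  (0,4): δ = 95.92°  ·
  (1,2): δ = 95.61°  ·
  (1,3): δ = 51.27°  ✓
  (1,4): δ = 42.51°  ✓
  (2,3): δ = 135.66°  ·
  (2,4): δ = 41.88°  ✓
  (3,4): δ = 86.22°  ·
antipodal pairs: 5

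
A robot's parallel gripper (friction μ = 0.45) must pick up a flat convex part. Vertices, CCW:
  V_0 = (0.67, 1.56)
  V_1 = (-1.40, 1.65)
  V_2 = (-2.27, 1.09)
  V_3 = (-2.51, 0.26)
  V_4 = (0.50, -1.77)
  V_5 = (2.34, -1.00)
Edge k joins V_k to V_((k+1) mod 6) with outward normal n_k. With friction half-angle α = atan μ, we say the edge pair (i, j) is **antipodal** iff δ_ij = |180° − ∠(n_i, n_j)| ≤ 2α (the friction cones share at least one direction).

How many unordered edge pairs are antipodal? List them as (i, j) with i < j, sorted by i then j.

count = 4; pairs: (0,3), (0,4), (1,4), (3,5)

α = atan 0.45 = 24.23°;  2α = 48.46°
n_0 = (+0.0434, +0.9991)
n_1 = (-0.5412, +0.8409)
n_2 = (-0.9606, +0.2778)
n_3 = (-0.5591, -0.8291)
n_4 = (+0.3860, -0.9225)
n_5 = (+0.8375, +0.5464)
  (0,1): δ = 144.74°  ·
  (0,2): δ = 103.64°  ·
  (0,3): δ = 31.51°  ✓
  (0,4): δ = 25.20°  ✓
  (0,5): δ = 125.61°  ·
  (1,2): δ = 138.90°  ·
  (1,3): δ = 66.76°  ·
  (1,4): δ = 10.06°  ✓
  (1,5): δ = 90.35°  ·
  (2,3): δ = 107.87°  ·
  (2,4): δ = 51.16°  ·
  (2,5): δ = 49.25°  ·
  (3,4): δ = 123.30°  ·
  (3,5): δ = 22.89°  ✓
  (4,5): δ = 79.59°  ·
antipodal pairs: 4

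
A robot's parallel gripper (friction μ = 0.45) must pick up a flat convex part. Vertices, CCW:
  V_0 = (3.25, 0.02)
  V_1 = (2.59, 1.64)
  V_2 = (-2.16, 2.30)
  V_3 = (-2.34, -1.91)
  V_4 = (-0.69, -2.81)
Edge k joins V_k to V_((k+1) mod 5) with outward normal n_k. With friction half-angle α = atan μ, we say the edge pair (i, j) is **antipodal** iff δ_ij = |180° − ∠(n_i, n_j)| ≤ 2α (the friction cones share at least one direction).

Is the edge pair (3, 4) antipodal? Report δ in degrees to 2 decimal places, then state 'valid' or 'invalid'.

δ = 115.70°, invalid

α = atan 0.45 = 24.23°;  2α = 48.46°
edge 3: e_3 = (+1.65, -0.90);  n_3 = (-0.4789, -0.8779)
edge 4: e_4 = (+3.94, +2.83);  n_4 = (+0.5834, -0.8122)
∠(n_3, n_4) = 64.30°
δ = |180° − 64.30°| = 115.70°
115.70° > 2α = 48.46°  →  invalid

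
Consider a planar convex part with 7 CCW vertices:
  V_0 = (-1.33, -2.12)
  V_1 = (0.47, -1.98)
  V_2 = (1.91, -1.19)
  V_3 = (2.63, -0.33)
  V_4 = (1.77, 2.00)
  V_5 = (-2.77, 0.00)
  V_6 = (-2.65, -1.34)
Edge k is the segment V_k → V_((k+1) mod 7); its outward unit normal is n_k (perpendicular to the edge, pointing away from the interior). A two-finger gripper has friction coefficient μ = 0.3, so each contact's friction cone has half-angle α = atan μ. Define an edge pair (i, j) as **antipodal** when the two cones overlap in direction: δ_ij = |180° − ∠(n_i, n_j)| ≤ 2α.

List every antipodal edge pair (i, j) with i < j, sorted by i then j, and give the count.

count = 4; pairs: (0,4), (1,4), (2,4), (3,5)

α = atan 0.3 = 16.70°;  2α = 33.40°
n_0 = (+0.0775, -0.9970)
n_1 = (+0.4810, -0.8767)
n_2 = (+0.7668, -0.6419)
n_3 = (+0.9381, +0.3463)
n_4 = (-0.4031, +0.9151)
n_5 = (-0.9960, -0.0892)
n_6 = (-0.5087, -0.8609)
  (0,1): δ = 155.70°  ·
  (0,2): δ = 134.38°  ·
  (0,3): δ = 74.19°  ·
  (0,4): δ = 19.33°  ✓
  (0,5): δ = 90.67°  ·
  (0,6): δ = 144.97°  ·
  (1,2): δ = 158.69°  ·
  (1,3): δ = 98.49°  ·
  (1,4): δ = 4.97°  ✓
  (1,5): δ = 66.37°  ·
  (1,6): δ = 120.67°  ·
  (2,3): δ = 119.80°  ·
  (2,4): δ = 26.29°  ✓
  (2,5): δ = 45.05°  ·
  (2,6): δ = 99.36°  ·
  (3,4): δ = 86.48°  ·
  (3,5): δ = 15.14°  ✓
  (3,6): δ = 39.16°  ·
  (4,5): δ = 108.66°  ·
  (4,6): δ = 54.35°  ·
  (5,6): δ = 125.70°  ·
antipodal pairs: 4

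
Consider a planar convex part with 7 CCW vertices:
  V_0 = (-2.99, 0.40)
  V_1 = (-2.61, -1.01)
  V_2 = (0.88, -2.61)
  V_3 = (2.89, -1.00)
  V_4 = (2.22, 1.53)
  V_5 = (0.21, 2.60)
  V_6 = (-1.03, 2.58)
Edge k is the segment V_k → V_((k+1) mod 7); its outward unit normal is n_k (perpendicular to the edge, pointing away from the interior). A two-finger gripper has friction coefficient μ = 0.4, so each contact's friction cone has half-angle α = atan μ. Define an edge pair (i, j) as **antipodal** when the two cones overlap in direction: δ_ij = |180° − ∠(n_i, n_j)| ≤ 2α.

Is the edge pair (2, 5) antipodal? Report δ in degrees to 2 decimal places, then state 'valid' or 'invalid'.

δ = 37.77°, valid

α = atan 0.4 = 21.80°;  2α = 43.60°
edge 2: e_2 = (+2.01, +1.61);  n_2 = (+0.6252, -0.7805)
edge 5: e_5 = (-1.24, -0.02);  n_5 = (-0.0161, +0.9999)
∠(n_2, n_5) = 142.23°
δ = |180° − 142.23°| = 37.77°
37.77° ≤ 2α = 43.60°  →  valid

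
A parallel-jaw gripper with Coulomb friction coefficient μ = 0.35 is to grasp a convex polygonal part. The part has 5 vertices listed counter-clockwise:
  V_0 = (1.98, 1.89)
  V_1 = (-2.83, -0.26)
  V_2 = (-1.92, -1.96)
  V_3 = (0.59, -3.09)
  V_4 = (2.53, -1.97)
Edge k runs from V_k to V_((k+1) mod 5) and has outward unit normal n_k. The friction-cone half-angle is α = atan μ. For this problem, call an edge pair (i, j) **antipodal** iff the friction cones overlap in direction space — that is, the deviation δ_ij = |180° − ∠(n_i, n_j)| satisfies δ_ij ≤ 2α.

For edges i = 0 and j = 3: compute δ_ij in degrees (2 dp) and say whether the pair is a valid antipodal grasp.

α = atan 0.35 = 19.29°;  2α = 38.58°
edge 0: e_0 = (-4.81, -2.15);  n_0 = (-0.4081, +0.9129)
edge 3: e_3 = (+1.94, +1.12);  n_3 = (+0.5000, -0.8660)
∠(n_0, n_3) = 174.09°
δ = |180° − 174.09°| = 5.91°
5.91° ≤ 2α = 38.58°  →  valid

δ = 5.91°, valid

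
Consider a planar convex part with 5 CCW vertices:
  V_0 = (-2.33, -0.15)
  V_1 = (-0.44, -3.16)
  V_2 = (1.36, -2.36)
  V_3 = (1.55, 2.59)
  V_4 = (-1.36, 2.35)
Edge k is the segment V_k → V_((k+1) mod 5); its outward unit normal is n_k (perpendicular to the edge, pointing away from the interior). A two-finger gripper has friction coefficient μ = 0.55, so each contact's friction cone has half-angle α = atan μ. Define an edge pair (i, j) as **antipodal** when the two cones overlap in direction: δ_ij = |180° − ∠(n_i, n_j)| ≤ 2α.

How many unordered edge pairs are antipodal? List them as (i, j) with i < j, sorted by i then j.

count = 4; pairs: (0,2), (1,3), (1,4), (2,4)

α = atan 0.55 = 28.81°;  2α = 57.62°
n_0 = (-0.8469, -0.5318)
n_1 = (+0.4061, -0.9138)
n_2 = (+0.9993, -0.0384)
n_3 = (-0.0822, +0.9966)
n_4 = (-0.9323, +0.3617)
  (0,1): δ = 98.16°  ·
  (0,2): δ = 34.32°  ✓
  (0,3): δ = 62.59°  ·
  (0,4): δ = 126.67°  ·
  (1,2): δ = 116.16°  ·
  (1,3): δ = 19.25°  ✓
  (1,4): δ = 44.83°  ✓
  (2,3): δ = 83.09°  ·
  (2,4): δ = 19.01°  ✓
  (3,4): δ = 115.92°  ·
antipodal pairs: 4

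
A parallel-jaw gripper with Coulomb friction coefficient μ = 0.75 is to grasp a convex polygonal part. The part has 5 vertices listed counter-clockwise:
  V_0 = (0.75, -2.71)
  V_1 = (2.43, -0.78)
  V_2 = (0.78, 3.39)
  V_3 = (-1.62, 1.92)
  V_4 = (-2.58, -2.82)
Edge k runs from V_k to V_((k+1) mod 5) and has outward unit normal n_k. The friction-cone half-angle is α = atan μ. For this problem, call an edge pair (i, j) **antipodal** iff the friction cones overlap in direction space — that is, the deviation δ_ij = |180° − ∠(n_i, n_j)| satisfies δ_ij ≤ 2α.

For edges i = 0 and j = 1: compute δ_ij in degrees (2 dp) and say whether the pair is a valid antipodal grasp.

δ = 117.37°, invalid

α = atan 0.75 = 36.87°;  2α = 73.74°
edge 0: e_0 = (+1.68, +1.93);  n_0 = (+0.7543, -0.6566)
edge 1: e_1 = (-1.65, +4.17);  n_1 = (+0.9299, +0.3679)
∠(n_0, n_1) = 62.63°
δ = |180° − 62.63°| = 117.37°
117.37° > 2α = 73.74°  →  invalid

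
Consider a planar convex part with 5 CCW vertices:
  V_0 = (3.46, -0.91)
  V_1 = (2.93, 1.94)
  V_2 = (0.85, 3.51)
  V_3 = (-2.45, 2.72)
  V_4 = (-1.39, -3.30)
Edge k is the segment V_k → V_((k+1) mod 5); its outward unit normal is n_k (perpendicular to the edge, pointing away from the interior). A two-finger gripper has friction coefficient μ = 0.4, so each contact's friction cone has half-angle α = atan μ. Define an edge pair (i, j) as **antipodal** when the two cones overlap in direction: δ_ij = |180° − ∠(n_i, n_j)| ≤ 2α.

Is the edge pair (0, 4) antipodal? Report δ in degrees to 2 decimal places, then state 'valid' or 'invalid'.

δ = 105.70°, invalid

α = atan 0.4 = 21.80°;  2α = 43.60°
edge 0: e_0 = (-0.53, +2.85);  n_0 = (+0.9831, +0.1828)
edge 4: e_4 = (+4.85, +2.39);  n_4 = (+0.4420, -0.8970)
∠(n_0, n_4) = 74.30°
δ = |180° − 74.30°| = 105.70°
105.70° > 2α = 43.60°  →  invalid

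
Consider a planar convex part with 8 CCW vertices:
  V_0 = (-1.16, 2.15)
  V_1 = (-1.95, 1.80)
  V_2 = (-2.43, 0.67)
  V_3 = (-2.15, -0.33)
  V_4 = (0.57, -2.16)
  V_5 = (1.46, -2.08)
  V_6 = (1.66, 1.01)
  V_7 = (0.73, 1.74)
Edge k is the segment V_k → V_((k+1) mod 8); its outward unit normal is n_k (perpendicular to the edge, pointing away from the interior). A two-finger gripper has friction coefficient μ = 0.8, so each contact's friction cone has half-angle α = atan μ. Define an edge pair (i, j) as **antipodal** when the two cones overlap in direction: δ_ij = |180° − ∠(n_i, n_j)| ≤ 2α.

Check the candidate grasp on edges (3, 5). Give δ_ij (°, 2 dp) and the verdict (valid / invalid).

α = atan 0.8 = 38.66°;  2α = 77.32°
edge 3: e_3 = (+2.72, -1.83);  n_3 = (-0.5582, -0.8297)
edge 5: e_5 = (+0.20, +3.09);  n_5 = (+0.9979, -0.0646)
∠(n_3, n_5) = 120.23°
δ = |180° − 120.23°| = 59.77°
59.77° ≤ 2α = 77.32°  →  valid

δ = 59.77°, valid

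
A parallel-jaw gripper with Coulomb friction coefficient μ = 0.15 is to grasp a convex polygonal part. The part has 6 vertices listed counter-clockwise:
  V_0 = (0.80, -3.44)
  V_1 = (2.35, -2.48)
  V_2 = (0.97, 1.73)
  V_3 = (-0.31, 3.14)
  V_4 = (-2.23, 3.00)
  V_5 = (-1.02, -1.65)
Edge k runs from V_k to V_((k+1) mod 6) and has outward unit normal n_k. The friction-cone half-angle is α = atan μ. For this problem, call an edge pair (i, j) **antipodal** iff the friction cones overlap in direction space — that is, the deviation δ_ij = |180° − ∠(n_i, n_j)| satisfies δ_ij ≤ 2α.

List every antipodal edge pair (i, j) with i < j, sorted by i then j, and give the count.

count = 2; pairs: (1,4), (2,5)

α = atan 0.15 = 8.53°;  2α = 17.06°
n_0 = (+0.5265, -0.8501)
n_1 = (+0.9503, +0.3115)
n_2 = (+0.7404, +0.6721)
n_3 = (-0.0727, +0.9974)
n_4 = (-0.9678, -0.2518)
n_5 = (-0.7012, -0.7130)
  (0,1): δ = 103.62°  ·
  (0,2): δ = 79.54°  ·
  (0,3): δ = 27.60°  ·
  (0,4): δ = 72.81°  ·
  (0,5): δ = 103.70°  ·
  (1,2): δ = 155.92°  ·
  (1,3): δ = 103.98°  ·
  (1,4): δ = 3.56°  ✓
  (1,5): δ = 27.33°  ·
  (2,3): δ = 128.06°  ·
  (2,4): δ = 27.65°  ·
  (2,5): δ = 3.24°  ✓
  (3,4): δ = 79.58°  ·
  (3,5): δ = 48.69°  ·
  (4,5): δ = 149.11°  ·
antipodal pairs: 2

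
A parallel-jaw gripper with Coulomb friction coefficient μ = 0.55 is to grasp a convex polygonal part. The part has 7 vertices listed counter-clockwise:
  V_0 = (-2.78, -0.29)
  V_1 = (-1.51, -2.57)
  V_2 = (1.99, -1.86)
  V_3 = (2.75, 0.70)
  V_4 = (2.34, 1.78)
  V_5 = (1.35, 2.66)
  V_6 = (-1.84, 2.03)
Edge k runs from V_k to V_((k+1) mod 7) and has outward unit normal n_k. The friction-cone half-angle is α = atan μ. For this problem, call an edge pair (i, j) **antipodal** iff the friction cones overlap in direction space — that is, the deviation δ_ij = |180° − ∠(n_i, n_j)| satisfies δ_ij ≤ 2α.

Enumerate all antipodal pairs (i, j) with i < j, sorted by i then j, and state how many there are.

α = atan 0.55 = 28.81°;  2α = 57.62°
n_0 = (-0.8736, -0.4866)
n_1 = (+0.1988, -0.9800)
n_2 = (+0.9586, -0.2846)
n_3 = (+0.9349, +0.3549)
n_4 = (+0.6644, +0.7474)
n_5 = (-0.1937, +0.9811)
n_6 = (-0.9268, +0.3755)
  (0,1): δ = 107.65°  ·
  (0,2): δ = 45.65°  ✓
  (0,3): δ = 8.33°  ✓
  (0,4): δ = 19.25°  ✓
  (0,5): δ = 72.05°  ·
  (0,6): δ = 128.82°  ·
  (1,2): δ = 118.00°  ·
  (1,3): δ = 80.68°  ·
  (1,4): δ = 53.10°  ✓
  (1,5): δ = 0.30°  ✓
  (1,6): δ = 56.48°  ✓
  (2,3): δ = 142.68°  ·
  (2,4): δ = 115.10°  ·
  (2,5): δ = 62.29°  ·
  (2,6): δ = 5.52°  ✓
  (3,4): δ = 152.42°  ·
  (3,5): δ = 99.62°  ·
  (3,6): δ = 42.84°  ✓
  (4,5): δ = 127.19°  ·
  (4,6): δ = 70.42°  ·
  (5,6): δ = 123.23°  ·
antipodal pairs: 8

count = 8; pairs: (0,2), (0,3), (0,4), (1,4), (1,5), (1,6), (2,6), (3,6)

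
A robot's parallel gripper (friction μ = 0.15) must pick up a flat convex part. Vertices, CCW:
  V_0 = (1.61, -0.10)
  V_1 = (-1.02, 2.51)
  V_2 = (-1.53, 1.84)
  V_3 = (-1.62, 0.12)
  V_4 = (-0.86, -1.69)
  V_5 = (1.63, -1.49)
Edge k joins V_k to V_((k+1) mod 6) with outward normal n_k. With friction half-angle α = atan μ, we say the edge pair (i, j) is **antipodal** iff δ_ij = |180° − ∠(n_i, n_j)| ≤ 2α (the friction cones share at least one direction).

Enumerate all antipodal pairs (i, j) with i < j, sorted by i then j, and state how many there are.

α = atan 0.15 = 8.53°;  2α = 17.06°
n_0 = (+0.7044, +0.7098)
n_1 = (-0.7957, +0.6057)
n_2 = (-0.9986, +0.0523)
n_3 = (-0.9220, -0.3871)
n_4 = (+0.0801, -0.9968)
n_5 = (+0.9999, +0.0144)
  (0,1): δ = 82.50°  ·
  (0,2): δ = 48.21°  ·
  (0,3): δ = 22.44°  ·
  (0,4): δ = 49.37°  ·
  (0,5): δ = 135.61°  ·
  (1,2): δ = 145.72°  ·
  (1,3): δ = 119.94°  ·
  (1,4): δ = 48.13°  ·
  (1,5): δ = 38.10°  ·
  (2,3): δ = 154.23°  ·
  (2,4): δ = 82.41°  ·
  (2,5): δ = 3.82°  ✓
  (3,4): δ = 108.18°  ·
  (3,5): δ = 21.95°  ·
  (4,5): δ = 93.77°  ·
antipodal pairs: 1

count = 1; pairs: (2,5)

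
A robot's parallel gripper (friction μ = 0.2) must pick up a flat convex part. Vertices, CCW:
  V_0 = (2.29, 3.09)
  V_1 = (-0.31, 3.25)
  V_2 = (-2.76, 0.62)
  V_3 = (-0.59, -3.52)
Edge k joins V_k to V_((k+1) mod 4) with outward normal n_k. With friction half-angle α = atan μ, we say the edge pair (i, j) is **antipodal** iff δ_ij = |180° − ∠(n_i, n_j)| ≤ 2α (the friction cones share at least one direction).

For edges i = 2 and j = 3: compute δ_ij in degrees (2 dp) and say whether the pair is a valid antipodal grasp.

α = atan 0.2 = 11.31°;  2α = 22.62°
edge 2: e_2 = (+2.17, -4.14);  n_2 = (-0.8857, -0.4642)
edge 3: e_3 = (+2.88, +6.61);  n_3 = (+0.9168, -0.3994)
∠(n_2, n_3) = 128.80°
δ = |180° − 128.80°| = 51.20°
51.20° > 2α = 22.62°  →  invalid

δ = 51.20°, invalid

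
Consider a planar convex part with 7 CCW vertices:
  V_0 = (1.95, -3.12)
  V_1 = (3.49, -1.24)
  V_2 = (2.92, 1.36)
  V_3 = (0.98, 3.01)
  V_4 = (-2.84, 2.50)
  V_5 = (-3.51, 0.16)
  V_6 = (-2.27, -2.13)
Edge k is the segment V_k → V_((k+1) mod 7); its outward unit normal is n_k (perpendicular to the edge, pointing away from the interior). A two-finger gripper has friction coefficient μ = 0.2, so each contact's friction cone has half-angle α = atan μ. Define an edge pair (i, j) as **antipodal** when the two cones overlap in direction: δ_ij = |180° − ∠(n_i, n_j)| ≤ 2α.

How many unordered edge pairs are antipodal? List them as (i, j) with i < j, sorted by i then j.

α = atan 0.2 = 11.31°;  2α = 22.62°
n_0 = (+0.7736, -0.6337)
n_1 = (+0.9768, +0.2141)
n_2 = (+0.6479, +0.7617)
n_3 = (-0.1323, +0.9912)
n_4 = (-0.9614, +0.2753)
n_5 = (-0.8794, -0.4762)
n_6 = (-0.2284, -0.9736)
  (0,1): δ = 128.31°  ·
  (0,2): δ = 91.06°  ·
  (0,3): δ = 43.07°  ·
  (0,4): δ = 23.34°  ·
  (0,5): δ = 67.76°  ·
  (0,6): δ = 116.12°  ·
  (1,2): δ = 142.75°  ·
  (1,3): δ = 94.76°  ·
  (1,4): δ = 28.34°  ·
  (1,5): δ = 16.07°  ✓
  (1,6): δ = 64.43°  ·
  (2,3): δ = 132.01°  ·
  (2,4): δ = 65.60°  ·
  (2,5): δ = 21.18°  ✓
  (2,6): δ = 27.18°  ·
  (3,4): δ = 113.58°  ·
  (3,5): δ = 69.17°  ·
  (3,6): δ = 20.81°  ✓
  (4,5): δ = 135.59°  ·
  (4,6): δ = 87.22°  ·
  (5,6): δ = 131.64°  ·
antipodal pairs: 3

count = 3; pairs: (1,5), (2,5), (3,6)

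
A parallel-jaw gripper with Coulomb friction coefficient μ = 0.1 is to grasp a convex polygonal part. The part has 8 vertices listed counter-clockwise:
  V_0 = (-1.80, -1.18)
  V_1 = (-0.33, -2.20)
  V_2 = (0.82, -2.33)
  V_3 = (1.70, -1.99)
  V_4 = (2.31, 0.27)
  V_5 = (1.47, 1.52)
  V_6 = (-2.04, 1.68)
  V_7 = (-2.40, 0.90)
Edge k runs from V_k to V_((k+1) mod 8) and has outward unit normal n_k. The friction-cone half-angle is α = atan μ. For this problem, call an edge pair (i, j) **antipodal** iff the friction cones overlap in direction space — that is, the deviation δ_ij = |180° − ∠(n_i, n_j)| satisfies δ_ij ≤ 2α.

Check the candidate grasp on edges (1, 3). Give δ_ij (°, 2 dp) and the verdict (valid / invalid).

δ = 98.66°, invalid

α = atan 0.1 = 5.71°;  2α = 11.42°
edge 1: e_1 = (+1.15, -0.13);  n_1 = (-0.1123, -0.9937)
edge 3: e_3 = (+0.61, +2.26);  n_3 = (+0.9655, -0.2606)
∠(n_1, n_3) = 81.34°
δ = |180° − 81.34°| = 98.66°
98.66° > 2α = 11.42°  →  invalid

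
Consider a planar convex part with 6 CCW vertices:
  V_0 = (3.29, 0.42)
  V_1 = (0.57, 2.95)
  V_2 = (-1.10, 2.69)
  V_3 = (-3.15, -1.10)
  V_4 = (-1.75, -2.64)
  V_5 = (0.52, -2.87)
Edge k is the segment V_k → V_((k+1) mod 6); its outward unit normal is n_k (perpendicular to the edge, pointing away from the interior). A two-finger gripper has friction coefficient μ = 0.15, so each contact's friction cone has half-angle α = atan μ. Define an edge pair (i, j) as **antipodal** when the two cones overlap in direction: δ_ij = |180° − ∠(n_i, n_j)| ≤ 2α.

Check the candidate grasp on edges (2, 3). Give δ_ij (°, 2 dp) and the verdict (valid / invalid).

α = atan 0.15 = 8.53°;  2α = 17.06°
edge 2: e_2 = (-2.05, -3.79);  n_2 = (-0.8796, +0.4758)
edge 3: e_3 = (+1.40, -1.54);  n_3 = (-0.7399, -0.6727)
∠(n_2, n_3) = 70.68°
δ = |180° − 70.68°| = 109.32°
109.32° > 2α = 17.06°  →  invalid

δ = 109.32°, invalid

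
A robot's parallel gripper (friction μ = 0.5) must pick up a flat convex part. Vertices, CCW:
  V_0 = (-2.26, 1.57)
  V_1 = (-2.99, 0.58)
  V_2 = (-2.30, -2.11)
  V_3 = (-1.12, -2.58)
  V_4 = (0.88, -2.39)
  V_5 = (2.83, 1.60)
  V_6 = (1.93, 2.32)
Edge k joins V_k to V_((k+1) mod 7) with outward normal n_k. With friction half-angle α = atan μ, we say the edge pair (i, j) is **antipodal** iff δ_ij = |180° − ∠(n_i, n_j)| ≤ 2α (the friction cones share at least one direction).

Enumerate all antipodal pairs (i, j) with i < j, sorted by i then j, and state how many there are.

α = atan 0.5 = 26.57°;  2α = 53.13°
n_0 = (-0.8049, +0.5935)
n_1 = (-0.9686, -0.2485)
n_2 = (-0.3700, -0.9290)
n_3 = (+0.0946, -0.9955)
n_4 = (+0.8984, -0.4391)
n_5 = (+0.6247, +0.7809)
n_6 = (-0.1762, +0.9844)
  (0,1): δ = 129.21°  ·
  (0,2): δ = 75.31°  ·
  (0,3): δ = 48.17°  ✓
  (0,4): δ = 10.36°  ✓
  (0,5): δ = 87.74°  ·
  (0,6): δ = 136.55°  ·
  (1,2): δ = 126.10°  ·
  (1,3): δ = 98.96°  ·
  (1,4): δ = 40.43°  ✓
  (1,5): δ = 36.95°  ✓
  (1,6): δ = 85.76°  ·
  (2,3): δ = 152.86°  ·
  (2,4): δ = 94.33°  ·
  (2,5): δ = 16.94°  ✓
  (2,6): δ = 31.87°  ✓
  (3,4): δ = 121.47°  ·
  (3,5): δ = 44.09°  ✓
  (3,6): δ = 4.72°  ✓
  (4,5): δ = 102.61°  ·
  (4,6): δ = 53.81°  ·
  (5,6): δ = 131.19°  ·
antipodal pairs: 8

count = 8; pairs: (0,3), (0,4), (1,4), (1,5), (2,5), (2,6), (3,5), (3,6)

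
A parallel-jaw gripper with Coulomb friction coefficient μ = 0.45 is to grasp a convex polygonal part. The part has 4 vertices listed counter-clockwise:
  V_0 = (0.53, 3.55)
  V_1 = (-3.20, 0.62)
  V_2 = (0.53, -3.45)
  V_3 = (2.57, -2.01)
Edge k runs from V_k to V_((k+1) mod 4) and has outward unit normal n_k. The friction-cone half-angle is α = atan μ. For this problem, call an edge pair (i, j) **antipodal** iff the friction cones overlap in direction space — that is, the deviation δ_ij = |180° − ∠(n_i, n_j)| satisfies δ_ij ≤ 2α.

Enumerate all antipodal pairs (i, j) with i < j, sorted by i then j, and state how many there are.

α = atan 0.45 = 24.23°;  2α = 48.46°
n_0 = (-0.6177, +0.7864)
n_1 = (-0.7372, -0.6756)
n_2 = (+0.5767, -0.8170)
n_3 = (+0.9388, +0.3445)
  (0,1): δ = 85.65°  ·
  (0,2): δ = 2.93°  ✓
  (0,3): δ = 72.00°  ·
  (1,2): δ = 97.29°  ·
  (1,3): δ = 22.36°  ✓
  (2,3): δ = 105.07°  ·
antipodal pairs: 2

count = 2; pairs: (0,2), (1,3)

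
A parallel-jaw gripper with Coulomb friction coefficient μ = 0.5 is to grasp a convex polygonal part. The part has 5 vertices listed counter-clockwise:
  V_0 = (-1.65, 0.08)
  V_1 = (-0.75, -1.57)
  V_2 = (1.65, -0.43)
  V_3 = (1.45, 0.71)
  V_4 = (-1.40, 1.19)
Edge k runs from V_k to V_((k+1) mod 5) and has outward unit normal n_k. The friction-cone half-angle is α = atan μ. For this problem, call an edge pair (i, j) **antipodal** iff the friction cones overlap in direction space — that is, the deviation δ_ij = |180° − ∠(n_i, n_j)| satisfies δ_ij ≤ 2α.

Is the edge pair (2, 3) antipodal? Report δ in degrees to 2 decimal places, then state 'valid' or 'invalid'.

α = atan 0.5 = 26.57°;  2α = 53.13°
edge 2: e_2 = (-0.20, +1.14);  n_2 = (+0.9850, +0.1728)
edge 3: e_3 = (-2.85, +0.48);  n_3 = (+0.1661, +0.9861)
∠(n_2, n_3) = 70.49°
δ = |180° − 70.49°| = 109.51°
109.51° > 2α = 53.13°  →  invalid

δ = 109.51°, invalid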